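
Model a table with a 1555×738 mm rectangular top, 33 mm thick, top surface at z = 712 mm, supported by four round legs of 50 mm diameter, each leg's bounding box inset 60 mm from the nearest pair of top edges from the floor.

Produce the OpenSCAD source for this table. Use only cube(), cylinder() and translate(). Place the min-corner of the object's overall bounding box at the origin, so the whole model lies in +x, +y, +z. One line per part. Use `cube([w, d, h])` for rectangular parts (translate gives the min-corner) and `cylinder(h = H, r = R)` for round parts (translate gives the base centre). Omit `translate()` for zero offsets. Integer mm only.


translate([0, 0, 679]) cube([1555, 738, 33]);
translate([85, 85, 0]) cylinder(h = 679, r = 25);
translate([1470, 85, 0]) cylinder(h = 679, r = 25);
translate([85, 653, 0]) cylinder(h = 679, r = 25);
translate([1470, 653, 0]) cylinder(h = 679, r = 25);


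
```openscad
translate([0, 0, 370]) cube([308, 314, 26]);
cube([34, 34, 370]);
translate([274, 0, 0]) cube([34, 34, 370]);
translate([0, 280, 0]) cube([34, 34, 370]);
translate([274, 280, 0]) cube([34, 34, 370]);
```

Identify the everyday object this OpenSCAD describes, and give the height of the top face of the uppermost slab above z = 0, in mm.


A stool. The seat height is 396 mm.

A 308×314×26 slab at z = 370 on four corner posts — a stool. The seat top is 370 + 26 = 396 mm.


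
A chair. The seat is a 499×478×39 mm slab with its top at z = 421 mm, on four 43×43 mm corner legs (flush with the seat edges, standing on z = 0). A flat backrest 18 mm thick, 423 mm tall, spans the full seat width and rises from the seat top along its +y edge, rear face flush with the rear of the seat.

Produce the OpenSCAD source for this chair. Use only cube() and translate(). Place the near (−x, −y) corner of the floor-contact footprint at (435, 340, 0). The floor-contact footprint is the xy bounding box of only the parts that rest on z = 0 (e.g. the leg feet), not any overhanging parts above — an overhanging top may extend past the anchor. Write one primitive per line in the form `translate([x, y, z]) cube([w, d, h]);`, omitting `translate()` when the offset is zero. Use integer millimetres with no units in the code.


// leg_h = 421 - 39 = 382
translate([435, 340, 382]) cube([499, 478, 39]);
translate([435, 340, 0]) cube([43, 43, 382]);
translate([891, 340, 0]) cube([43, 43, 382]);
translate([435, 775, 0]) cube([43, 43, 382]);
translate([891, 775, 0]) cube([43, 43, 382]);
translate([435, 800, 421]) cube([499, 18, 423]);


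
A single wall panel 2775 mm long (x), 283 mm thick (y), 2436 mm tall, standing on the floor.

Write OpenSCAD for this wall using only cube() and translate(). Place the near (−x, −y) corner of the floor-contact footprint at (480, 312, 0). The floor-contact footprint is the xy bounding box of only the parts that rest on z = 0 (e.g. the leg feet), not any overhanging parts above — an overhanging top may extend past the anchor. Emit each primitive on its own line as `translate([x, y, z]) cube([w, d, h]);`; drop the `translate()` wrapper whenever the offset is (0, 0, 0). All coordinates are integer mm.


translate([480, 312, 0]) cube([2775, 283, 2436]);


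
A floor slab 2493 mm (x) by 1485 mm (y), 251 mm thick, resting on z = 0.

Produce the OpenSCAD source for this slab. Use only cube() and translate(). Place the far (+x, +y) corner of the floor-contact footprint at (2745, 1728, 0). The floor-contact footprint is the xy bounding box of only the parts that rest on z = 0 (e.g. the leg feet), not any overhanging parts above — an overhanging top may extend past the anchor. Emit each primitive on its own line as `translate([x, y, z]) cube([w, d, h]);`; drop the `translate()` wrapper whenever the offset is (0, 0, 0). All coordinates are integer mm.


translate([252, 243, 0]) cube([2493, 1485, 251]);


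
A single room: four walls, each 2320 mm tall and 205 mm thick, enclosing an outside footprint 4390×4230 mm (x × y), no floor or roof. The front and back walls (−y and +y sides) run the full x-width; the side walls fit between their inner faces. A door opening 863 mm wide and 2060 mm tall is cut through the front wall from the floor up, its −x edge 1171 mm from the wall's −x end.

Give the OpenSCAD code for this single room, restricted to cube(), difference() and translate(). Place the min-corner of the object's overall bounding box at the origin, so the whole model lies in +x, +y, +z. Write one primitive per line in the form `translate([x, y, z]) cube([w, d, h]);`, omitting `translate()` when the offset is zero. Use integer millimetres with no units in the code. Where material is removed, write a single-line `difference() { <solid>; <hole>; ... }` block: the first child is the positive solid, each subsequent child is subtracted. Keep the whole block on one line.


difference() { cube([4390, 205, 2320]); translate([1171, 0, 0]) cube([863, 205, 2060]); }
translate([0, 4025, 0]) cube([4390, 205, 2320]);
translate([0, 205, 0]) cube([205, 3820, 2320]);
translate([4185, 205, 0]) cube([205, 3820, 2320]);


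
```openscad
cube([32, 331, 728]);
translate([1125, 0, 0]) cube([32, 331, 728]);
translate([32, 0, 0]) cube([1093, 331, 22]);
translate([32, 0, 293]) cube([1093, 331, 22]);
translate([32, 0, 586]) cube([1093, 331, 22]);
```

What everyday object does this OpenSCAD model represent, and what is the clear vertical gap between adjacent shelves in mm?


A bookshelf. The clear shelf gap is 271 mm.

Two tall side panels with 3 horizontal boards between them — a bookshelf. The first two shelf undersides are at z = 0 and z = 293; with shelf thickness 22, the clear gap is 293 − 0 − 22 = 271 mm.


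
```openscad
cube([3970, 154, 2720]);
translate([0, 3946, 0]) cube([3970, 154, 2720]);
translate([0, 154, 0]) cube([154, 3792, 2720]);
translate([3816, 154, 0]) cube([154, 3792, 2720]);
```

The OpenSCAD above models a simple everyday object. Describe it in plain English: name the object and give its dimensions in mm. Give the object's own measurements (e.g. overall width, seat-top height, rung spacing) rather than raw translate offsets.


The wall frame of a small rectangular building: four walls, each 2720 mm tall and 154 mm thick, enclosing a footprint 3970 mm (x) by 4100 mm (y) outside-to-outside, with no floor or roof. The front and back walls (the −y and +y sides) span the full width; the two side walls fit between them.


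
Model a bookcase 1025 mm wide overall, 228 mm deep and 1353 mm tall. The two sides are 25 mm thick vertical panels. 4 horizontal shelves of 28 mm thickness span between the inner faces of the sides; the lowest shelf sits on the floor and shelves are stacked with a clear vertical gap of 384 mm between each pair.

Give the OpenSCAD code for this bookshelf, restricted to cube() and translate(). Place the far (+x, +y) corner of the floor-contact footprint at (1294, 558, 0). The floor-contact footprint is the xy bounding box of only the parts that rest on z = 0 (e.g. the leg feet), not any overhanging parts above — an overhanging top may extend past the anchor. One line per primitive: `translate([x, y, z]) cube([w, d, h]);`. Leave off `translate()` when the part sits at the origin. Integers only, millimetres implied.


translate([269, 330, 0]) cube([25, 228, 1353]);
translate([1269, 330, 0]) cube([25, 228, 1353]);
translate([294, 330, 0]) cube([975, 228, 28]);
translate([294, 330, 412]) cube([975, 228, 28]);
translate([294, 330, 824]) cube([975, 228, 28]);
translate([294, 330, 1236]) cube([975, 228, 28]);


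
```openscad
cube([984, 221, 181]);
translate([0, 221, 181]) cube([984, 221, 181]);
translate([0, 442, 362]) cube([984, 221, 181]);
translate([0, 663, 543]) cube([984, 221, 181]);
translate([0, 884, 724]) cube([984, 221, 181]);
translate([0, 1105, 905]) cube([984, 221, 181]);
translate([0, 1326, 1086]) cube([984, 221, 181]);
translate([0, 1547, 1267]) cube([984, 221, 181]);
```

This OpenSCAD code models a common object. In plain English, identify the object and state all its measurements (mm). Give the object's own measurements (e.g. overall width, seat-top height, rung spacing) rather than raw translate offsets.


A straight staircase of 8 solid steps. Each step is 984 mm wide (x), 221 mm deep (y, the going) and 181 mm tall (the rise). The first step rests on the floor; each subsequent step sits one going further in +y and one rise higher in +z, directly behind and above the previous step with no overlap.


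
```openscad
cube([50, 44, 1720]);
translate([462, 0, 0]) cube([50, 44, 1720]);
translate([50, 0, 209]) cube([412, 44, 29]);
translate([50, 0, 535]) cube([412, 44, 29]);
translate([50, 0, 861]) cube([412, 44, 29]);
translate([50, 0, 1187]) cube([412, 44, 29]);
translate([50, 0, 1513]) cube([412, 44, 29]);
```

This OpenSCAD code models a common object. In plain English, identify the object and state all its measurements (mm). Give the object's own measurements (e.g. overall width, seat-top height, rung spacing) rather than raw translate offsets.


A straight ladder. Two 50×44 mm vertical rails, 1720 mm tall, stand 512 mm apart (outside-to-outside) with their front faces coplanar on the −y side. 5 rungs, each 44 mm deep and 29 mm tall, span between the inner faces of the rails, front faces flush with the rails. The lowest rung's underside is at z = 209 mm and rungs are spaced 326 mm apart (underside to underside).


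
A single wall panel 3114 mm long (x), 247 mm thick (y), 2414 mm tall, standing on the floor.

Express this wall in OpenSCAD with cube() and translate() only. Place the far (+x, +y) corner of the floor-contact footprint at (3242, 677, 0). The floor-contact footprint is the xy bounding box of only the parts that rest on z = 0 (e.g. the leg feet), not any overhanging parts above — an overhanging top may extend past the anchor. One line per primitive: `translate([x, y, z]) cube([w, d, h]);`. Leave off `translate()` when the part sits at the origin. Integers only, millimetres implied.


translate([128, 430, 0]) cube([3114, 247, 2414]);


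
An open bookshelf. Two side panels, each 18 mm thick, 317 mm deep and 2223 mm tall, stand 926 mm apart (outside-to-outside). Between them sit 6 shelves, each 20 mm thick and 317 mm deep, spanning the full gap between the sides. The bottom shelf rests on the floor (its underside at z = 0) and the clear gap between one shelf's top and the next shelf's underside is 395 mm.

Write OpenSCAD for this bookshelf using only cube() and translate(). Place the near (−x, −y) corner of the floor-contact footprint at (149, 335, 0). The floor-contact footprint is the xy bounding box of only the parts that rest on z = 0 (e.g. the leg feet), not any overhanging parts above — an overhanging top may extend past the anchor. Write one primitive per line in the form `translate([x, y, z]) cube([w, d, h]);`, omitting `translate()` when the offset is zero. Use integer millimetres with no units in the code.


translate([149, 335, 0]) cube([18, 317, 2223]);
translate([1057, 335, 0]) cube([18, 317, 2223]);
translate([167, 335, 0]) cube([890, 317, 20]);
translate([167, 335, 415]) cube([890, 317, 20]);
translate([167, 335, 830]) cube([890, 317, 20]);
translate([167, 335, 1245]) cube([890, 317, 20]);
translate([167, 335, 1660]) cube([890, 317, 20]);
translate([167, 335, 2075]) cube([890, 317, 20]);


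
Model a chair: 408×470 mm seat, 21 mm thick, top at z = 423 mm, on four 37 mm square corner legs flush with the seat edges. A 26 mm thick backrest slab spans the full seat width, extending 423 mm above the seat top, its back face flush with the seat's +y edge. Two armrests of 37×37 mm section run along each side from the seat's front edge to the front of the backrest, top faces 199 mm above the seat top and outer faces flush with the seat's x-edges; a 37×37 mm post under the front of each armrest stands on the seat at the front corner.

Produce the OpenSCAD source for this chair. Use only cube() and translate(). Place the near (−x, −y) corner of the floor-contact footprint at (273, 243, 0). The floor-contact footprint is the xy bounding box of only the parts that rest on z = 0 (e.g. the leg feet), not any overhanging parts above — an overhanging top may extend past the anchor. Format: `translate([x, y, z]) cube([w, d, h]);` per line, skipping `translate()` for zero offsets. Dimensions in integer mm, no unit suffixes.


// leg_h = 423 - 21 = 402
// arm post h = 199 - 37 = 162
translate([273, 243, 402]) cube([408, 470, 21]);
translate([273, 243, 0]) cube([37, 37, 402]);
translate([644, 243, 0]) cube([37, 37, 402]);
translate([273, 676, 0]) cube([37, 37, 402]);
translate([644, 676, 0]) cube([37, 37, 402]);
translate([273, 687, 423]) cube([408, 26, 423]);
translate([273, 243, 585]) cube([37, 444, 37]);
translate([644, 243, 585]) cube([37, 444, 37]);
translate([273, 243, 423]) cube([37, 37, 162]);
translate([644, 243, 423]) cube([37, 37, 162]);


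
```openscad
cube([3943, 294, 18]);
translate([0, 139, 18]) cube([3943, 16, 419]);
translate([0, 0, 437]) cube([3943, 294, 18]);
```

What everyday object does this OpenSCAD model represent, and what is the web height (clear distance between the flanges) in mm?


An I-beam. The web height is 419 mm.

Two wide flanges with a thin centred web — an I-beam. Overall 455 mm minus two 18 mm flanges gives a web of 455 − 2·18 = 419 mm.


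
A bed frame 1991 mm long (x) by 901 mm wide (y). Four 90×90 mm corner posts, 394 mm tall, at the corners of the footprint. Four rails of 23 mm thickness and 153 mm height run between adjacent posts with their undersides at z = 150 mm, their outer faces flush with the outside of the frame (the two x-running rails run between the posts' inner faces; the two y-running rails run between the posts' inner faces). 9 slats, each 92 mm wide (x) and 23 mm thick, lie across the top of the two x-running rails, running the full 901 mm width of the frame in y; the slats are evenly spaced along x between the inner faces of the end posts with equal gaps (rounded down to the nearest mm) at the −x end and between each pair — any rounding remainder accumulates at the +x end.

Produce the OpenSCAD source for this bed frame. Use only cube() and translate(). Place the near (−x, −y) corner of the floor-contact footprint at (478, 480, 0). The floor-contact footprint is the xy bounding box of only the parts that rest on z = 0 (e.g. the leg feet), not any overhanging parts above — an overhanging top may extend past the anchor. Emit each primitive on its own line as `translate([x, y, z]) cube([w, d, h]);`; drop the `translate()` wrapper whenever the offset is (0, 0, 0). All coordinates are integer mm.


translate([478, 480, 0]) cube([90, 90, 394]);
translate([478, 1291, 0]) cube([90, 90, 394]);
translate([2379, 480, 0]) cube([90, 90, 394]);
translate([2379, 1291, 0]) cube([90, 90, 394]);
translate([568, 480, 150]) cube([1811, 23, 153]);
translate([568, 1358, 150]) cube([1811, 23, 153]);
translate([478, 570, 150]) cube([23, 721, 153]);
translate([2446, 570, 150]) cube([23, 721, 153]);
translate([666, 480, 303]) cube([92, 901, 23]);
translate([856, 480, 303]) cube([92, 901, 23]);
translate([1046, 480, 303]) cube([92, 901, 23]);
translate([1236, 480, 303]) cube([92, 901, 23]);
translate([1426, 480, 303]) cube([92, 901, 23]);
translate([1616, 480, 303]) cube([92, 901, 23]);
translate([1806, 480, 303]) cube([92, 901, 23]);
translate([1996, 480, 303]) cube([92, 901, 23]);
translate([2186, 480, 303]) cube([92, 901, 23]);


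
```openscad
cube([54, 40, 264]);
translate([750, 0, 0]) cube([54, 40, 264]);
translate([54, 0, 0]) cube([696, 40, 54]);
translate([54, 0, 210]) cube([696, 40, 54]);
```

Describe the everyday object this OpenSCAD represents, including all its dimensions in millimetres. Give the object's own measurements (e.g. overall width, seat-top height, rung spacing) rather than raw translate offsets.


A rectangular picture frame lying in the x–z plane (depth along y). The opening is 696 mm wide (x) by 156 mm tall (z), surrounded by a border 54 mm wide on all four sides. The frame is 40 mm deep and is made of two full-height vertical stiles with two horizontal rails fitted between them.


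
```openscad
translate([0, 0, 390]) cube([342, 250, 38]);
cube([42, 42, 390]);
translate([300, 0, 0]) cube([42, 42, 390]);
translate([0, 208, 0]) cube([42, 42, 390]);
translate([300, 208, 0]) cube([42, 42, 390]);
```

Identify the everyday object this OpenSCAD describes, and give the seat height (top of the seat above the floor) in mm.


A stool. The seat height is 428 mm.

A 342×250×38 slab at z = 390 on four corner posts — a stool. The seat top is 390 + 38 = 428 mm.


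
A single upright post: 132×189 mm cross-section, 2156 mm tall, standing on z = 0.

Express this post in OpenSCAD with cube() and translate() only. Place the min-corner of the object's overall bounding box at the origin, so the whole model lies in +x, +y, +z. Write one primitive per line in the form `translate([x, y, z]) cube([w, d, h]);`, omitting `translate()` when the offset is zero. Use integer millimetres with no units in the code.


cube([132, 189, 2156]);


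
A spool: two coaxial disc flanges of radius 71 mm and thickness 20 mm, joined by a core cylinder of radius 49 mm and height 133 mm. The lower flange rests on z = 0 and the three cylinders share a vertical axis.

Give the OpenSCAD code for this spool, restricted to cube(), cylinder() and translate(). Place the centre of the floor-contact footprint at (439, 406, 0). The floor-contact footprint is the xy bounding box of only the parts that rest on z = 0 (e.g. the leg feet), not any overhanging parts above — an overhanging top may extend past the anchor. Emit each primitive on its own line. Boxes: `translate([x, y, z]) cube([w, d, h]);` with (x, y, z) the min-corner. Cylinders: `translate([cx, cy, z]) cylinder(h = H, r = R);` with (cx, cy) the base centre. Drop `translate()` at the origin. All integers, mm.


translate([439, 406, 0]) cylinder(h = 20, r = 71);
translate([439, 406, 20]) cylinder(h = 133, r = 49);
translate([439, 406, 153]) cylinder(h = 20, r = 71);


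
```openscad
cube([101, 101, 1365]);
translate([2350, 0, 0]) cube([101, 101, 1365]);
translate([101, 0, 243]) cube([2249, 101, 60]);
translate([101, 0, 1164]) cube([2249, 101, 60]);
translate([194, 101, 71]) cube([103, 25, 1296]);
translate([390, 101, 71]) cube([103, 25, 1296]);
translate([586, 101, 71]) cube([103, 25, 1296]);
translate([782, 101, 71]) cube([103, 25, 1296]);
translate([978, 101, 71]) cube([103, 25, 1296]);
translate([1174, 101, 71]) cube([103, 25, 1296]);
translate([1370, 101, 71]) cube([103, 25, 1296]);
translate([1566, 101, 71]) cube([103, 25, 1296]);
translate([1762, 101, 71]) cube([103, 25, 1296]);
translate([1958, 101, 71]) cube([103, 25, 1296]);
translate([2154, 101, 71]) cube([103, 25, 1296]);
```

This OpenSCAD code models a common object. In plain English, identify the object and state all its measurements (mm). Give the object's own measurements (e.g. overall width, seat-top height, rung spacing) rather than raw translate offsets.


A fence section. Two 101×101 mm posts, 1365 mm tall, stand on the floor with a clear span of 2249 mm between their inner faces. Two horizontal rails of 101×60 mm section span the gap between the posts with their undersides at z = 243 mm and z = 1164 mm, flush with the posts' −y face. 11 pickets, each 103 mm wide, 25 mm thick and 1296 mm tall, are fixed to the +y face of the rails with their bottoms at z = 71 mm, spaced across the span with a 93 mm gap after the −x post and between neighbouring pickets and before the +x post.


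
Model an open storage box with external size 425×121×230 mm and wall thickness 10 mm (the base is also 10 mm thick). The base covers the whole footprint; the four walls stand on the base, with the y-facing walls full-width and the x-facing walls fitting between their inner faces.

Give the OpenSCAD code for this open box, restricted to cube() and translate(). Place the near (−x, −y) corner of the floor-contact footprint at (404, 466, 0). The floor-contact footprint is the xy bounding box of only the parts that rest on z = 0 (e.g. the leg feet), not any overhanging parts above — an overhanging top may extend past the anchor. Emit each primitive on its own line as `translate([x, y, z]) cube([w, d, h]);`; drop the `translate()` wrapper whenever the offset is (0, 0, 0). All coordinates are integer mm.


translate([404, 466, 0]) cube([425, 121, 10]);
translate([404, 466, 10]) cube([425, 10, 220]);
translate([404, 577, 10]) cube([425, 10, 220]);
translate([404, 476, 10]) cube([10, 101, 220]);
translate([819, 476, 10]) cube([10, 101, 220]);


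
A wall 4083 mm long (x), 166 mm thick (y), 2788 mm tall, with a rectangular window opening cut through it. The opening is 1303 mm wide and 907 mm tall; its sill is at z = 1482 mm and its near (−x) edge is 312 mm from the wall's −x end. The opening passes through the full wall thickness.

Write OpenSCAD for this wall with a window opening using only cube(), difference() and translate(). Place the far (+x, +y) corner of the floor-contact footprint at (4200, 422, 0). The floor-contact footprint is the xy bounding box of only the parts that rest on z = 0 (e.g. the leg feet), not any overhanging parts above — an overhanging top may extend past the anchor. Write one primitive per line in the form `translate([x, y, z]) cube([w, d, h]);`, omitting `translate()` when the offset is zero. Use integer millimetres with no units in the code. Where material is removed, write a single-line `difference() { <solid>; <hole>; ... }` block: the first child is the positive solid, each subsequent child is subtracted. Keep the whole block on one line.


difference() { translate([117, 256, 0]) cube([4083, 166, 2788]); translate([429, 256, 1482]) cube([1303, 166, 907]); }


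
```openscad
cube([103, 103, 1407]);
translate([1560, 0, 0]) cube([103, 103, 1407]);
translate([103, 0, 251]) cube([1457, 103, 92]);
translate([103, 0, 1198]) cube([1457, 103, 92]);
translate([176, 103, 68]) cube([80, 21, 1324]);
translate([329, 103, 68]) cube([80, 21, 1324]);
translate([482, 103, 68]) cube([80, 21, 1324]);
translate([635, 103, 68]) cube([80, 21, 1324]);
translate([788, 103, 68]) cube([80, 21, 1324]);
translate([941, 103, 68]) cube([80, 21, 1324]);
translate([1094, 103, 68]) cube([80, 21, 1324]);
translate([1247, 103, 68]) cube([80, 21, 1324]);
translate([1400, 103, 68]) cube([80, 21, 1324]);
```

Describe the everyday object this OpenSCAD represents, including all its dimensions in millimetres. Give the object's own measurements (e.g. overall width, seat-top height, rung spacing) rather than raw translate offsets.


A fence section. Two 103×103 mm posts, 1407 mm tall, stand on the floor with a clear span of 1457 mm between their inner faces. Two horizontal rails of 103×92 mm section span the gap between the posts with their undersides at z = 251 mm and z = 1198 mm, flush with the posts' −y face. 9 pickets, each 80 mm wide, 21 mm thick and 1324 mm tall, are fixed to the +y face of the rails with their bottoms at z = 68 mm, spaced across the span with a 73 mm gap after the −x post and between neighbouring pickets, with 80 mm left before the +x post.


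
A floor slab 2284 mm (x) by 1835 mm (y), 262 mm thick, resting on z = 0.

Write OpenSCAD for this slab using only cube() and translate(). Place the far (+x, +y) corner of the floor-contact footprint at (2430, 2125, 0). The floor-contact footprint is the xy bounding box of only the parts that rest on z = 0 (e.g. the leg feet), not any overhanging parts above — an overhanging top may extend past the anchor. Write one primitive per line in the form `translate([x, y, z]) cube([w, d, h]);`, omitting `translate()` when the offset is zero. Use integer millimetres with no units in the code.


translate([146, 290, 0]) cube([2284, 1835, 262]);


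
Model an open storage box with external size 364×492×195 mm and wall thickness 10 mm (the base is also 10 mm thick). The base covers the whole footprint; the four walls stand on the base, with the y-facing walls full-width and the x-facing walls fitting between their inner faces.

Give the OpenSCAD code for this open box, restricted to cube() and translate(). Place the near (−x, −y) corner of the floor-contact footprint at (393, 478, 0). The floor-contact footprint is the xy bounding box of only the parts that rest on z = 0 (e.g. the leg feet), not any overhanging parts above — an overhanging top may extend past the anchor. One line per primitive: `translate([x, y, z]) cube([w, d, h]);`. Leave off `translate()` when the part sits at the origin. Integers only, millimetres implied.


translate([393, 478, 0]) cube([364, 492, 10]);
translate([393, 478, 10]) cube([364, 10, 185]);
translate([393, 960, 10]) cube([364, 10, 185]);
translate([393, 488, 10]) cube([10, 472, 185]);
translate([747, 488, 10]) cube([10, 472, 185]);


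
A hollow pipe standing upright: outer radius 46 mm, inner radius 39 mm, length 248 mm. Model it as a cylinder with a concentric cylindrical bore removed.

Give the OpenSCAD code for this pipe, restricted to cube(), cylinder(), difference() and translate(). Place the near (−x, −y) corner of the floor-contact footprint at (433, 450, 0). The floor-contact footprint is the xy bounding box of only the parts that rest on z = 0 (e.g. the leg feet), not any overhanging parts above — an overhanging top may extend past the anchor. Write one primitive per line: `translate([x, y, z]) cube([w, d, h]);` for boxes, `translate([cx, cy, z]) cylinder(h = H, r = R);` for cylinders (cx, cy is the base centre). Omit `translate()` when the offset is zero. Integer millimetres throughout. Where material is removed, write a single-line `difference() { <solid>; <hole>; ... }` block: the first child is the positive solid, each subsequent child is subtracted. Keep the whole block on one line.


difference() { translate([479, 496, 0]) cylinder(h = 248, r = 46); translate([479, 496, 0]) cylinder(h = 248, r = 39); }


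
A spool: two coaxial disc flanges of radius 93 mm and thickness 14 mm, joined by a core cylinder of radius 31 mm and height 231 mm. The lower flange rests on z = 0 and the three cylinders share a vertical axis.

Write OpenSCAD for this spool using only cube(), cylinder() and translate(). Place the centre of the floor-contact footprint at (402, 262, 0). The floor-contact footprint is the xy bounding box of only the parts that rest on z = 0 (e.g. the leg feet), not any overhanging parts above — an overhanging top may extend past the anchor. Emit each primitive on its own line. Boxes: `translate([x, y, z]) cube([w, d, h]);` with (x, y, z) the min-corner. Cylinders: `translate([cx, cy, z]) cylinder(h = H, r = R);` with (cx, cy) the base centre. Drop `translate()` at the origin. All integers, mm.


translate([402, 262, 0]) cylinder(h = 14, r = 93);
translate([402, 262, 14]) cylinder(h = 231, r = 31);
translate([402, 262, 245]) cylinder(h = 14, r = 93);


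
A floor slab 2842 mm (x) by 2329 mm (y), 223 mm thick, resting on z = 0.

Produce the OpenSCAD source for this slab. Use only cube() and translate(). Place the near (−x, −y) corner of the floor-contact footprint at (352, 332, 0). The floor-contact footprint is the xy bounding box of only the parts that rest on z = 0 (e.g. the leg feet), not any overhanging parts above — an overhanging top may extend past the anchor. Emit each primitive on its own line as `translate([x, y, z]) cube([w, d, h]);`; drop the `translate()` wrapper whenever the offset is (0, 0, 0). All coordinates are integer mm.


translate([352, 332, 0]) cube([2842, 2329, 223]);


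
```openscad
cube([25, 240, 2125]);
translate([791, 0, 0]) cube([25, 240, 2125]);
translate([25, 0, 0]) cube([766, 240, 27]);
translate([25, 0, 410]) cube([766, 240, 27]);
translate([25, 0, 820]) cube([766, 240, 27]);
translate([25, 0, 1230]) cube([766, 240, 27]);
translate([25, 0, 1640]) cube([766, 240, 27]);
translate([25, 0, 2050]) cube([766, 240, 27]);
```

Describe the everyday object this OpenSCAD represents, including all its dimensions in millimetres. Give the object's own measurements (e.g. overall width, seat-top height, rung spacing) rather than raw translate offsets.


An open bookshelf. Two side panels, each 25 mm thick, 240 mm deep and 2125 mm tall, stand 816 mm apart (outside-to-outside). Between them sit 6 shelves, each 27 mm thick and 240 mm deep, spanning the full gap between the sides. The bottom shelf rests on the floor (its underside at z = 0) and the clear gap between one shelf's top and the next shelf's underside is 383 mm.


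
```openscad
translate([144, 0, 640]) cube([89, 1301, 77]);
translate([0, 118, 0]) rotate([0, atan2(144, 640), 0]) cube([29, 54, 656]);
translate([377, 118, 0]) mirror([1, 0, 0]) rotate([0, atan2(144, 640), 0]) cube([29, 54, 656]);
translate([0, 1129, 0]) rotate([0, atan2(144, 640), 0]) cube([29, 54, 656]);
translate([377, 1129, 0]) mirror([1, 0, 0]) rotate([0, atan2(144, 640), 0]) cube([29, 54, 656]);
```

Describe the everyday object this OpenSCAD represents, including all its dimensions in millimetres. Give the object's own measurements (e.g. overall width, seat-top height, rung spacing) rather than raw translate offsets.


A sawhorse. A 89×1301×77 mm beam (x, y, z) sits on two A-frame leg pairs. Each pair is two raked legs of 29×54 mm section (54 mm along y) splaying symmetrically in x. Each leg rises 640 mm vertically over 144 mm of horizontal reach and is 656 mm long along its own axis. Every leg's outer bottom edge rests on the floor and its outer top edge meets a bottom edge of the beam — the left legs (tilting toward +x) meet the beam's −x bottom edge, the right legs (their mirror images, tilting toward −x) meet its +x bottom edge — so the leg tops tuck under the beam, the beam's underside is 640 mm above the floor, and the feet are 377 mm apart outside-to-outside with the beam centred between them. The two leg pairs are set in 118 mm from either end of the beam.


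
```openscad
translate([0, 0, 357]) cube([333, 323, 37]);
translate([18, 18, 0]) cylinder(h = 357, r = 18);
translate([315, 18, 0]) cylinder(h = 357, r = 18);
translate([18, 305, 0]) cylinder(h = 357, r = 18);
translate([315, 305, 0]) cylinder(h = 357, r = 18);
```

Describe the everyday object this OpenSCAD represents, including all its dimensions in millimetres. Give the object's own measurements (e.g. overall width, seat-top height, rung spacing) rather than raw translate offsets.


A four-legged stool. The seat is a 333×323×37 mm slab whose top surface is at z = 394 mm; four round legs, each 36 mm in diameter, run from the floor (z = 0) to the underside of the seat, each leg's axis is inset half a diameter from the nearest pair of seat edges (so the leg's bounding box is flush with the corner).


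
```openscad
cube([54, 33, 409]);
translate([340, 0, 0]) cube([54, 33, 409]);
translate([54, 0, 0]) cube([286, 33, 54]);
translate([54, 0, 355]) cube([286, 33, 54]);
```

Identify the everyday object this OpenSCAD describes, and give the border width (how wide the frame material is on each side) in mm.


A picture frame. The border width is 54 mm.

Four thin pieces enclosing a rectangular opening — a picture frame. The two full-height stiles are 409 mm tall; the top rail sits at z = 355 and is 54 mm tall, so the border above the opening is 409 − 355 = 54 mm, matching the stile x-width.


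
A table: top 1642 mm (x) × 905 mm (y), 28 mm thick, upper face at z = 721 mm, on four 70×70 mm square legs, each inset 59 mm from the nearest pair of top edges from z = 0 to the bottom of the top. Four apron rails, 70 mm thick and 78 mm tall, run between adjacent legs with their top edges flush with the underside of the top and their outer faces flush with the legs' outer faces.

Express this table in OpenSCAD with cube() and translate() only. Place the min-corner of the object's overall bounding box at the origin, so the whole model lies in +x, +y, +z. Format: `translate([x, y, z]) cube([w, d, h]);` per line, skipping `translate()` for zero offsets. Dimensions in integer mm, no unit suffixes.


translate([0, 0, 693]) cube([1642, 905, 28]);
translate([59, 59, 0]) cube([70, 70, 693]);
translate([1513, 59, 0]) cube([70, 70, 693]);
translate([59, 776, 0]) cube([70, 70, 693]);
translate([1513, 776, 0]) cube([70, 70, 693]);
translate([129, 59, 615]) cube([1384, 70, 78]);
translate([129, 776, 615]) cube([1384, 70, 78]);
translate([59, 129, 615]) cube([70, 647, 78]);
translate([1513, 129, 615]) cube([70, 647, 78]);


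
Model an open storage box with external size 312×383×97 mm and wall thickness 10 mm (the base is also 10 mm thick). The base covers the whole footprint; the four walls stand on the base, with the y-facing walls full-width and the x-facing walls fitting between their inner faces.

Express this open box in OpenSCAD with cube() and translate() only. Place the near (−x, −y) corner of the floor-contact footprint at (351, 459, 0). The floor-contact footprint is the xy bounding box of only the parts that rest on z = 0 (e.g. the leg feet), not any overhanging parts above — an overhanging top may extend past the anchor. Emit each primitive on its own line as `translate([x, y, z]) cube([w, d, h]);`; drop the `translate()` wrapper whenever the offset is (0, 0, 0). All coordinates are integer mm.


translate([351, 459, 0]) cube([312, 383, 10]);
translate([351, 459, 10]) cube([312, 10, 87]);
translate([351, 832, 10]) cube([312, 10, 87]);
translate([351, 469, 10]) cube([10, 363, 87]);
translate([653, 469, 10]) cube([10, 363, 87]);


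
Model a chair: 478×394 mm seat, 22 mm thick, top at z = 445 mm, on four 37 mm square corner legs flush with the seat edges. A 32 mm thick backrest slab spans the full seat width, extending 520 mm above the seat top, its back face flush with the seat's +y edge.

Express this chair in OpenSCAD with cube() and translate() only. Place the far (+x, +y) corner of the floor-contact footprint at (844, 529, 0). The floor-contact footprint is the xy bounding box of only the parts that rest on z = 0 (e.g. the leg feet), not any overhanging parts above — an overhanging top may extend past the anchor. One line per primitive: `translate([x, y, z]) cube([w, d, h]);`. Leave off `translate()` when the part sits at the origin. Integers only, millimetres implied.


translate([366, 135, 423]) cube([478, 394, 22]);
translate([366, 135, 0]) cube([37, 37, 423]);
translate([807, 135, 0]) cube([37, 37, 423]);
translate([366, 492, 0]) cube([37, 37, 423]);
translate([807, 492, 0]) cube([37, 37, 423]);
translate([366, 497, 445]) cube([478, 32, 520]);


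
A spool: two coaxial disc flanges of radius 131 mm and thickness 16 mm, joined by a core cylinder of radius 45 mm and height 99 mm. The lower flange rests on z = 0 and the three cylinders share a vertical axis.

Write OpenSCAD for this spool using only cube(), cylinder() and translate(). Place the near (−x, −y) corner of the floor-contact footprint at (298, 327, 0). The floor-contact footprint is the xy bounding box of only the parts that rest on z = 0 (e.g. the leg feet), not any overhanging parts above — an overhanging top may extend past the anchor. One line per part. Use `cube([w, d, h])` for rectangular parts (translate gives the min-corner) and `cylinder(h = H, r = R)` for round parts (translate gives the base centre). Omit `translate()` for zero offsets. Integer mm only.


translate([429, 458, 0]) cylinder(h = 16, r = 131);
translate([429, 458, 16]) cylinder(h = 99, r = 45);
translate([429, 458, 115]) cylinder(h = 16, r = 131);


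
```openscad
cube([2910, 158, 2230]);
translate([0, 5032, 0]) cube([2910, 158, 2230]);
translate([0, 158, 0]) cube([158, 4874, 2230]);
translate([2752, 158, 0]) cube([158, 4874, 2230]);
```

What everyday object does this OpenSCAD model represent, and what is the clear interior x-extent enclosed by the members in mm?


A house (or room) frame. The interior width is 2594 mm.

Four 2230 mm walls enclosing a rectangle with no floor or roof — a room or house frame. Outside width is 2910 mm and wall thickness is 158 mm, so the interior width is 2910 − 2 × 158 = 2594 mm.


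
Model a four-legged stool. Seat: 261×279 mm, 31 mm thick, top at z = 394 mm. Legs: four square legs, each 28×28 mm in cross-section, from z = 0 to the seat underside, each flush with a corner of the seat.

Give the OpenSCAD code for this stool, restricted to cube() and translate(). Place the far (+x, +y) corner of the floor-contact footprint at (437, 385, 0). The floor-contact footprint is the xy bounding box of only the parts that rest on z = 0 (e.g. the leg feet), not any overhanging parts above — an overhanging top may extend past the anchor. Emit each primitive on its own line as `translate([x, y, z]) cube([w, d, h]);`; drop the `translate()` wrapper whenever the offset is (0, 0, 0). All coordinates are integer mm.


translate([176, 106, 363]) cube([261, 279, 31]);
translate([176, 106, 0]) cube([28, 28, 363]);
translate([409, 106, 0]) cube([28, 28, 363]);
translate([176, 357, 0]) cube([28, 28, 363]);
translate([409, 357, 0]) cube([28, 28, 363]);


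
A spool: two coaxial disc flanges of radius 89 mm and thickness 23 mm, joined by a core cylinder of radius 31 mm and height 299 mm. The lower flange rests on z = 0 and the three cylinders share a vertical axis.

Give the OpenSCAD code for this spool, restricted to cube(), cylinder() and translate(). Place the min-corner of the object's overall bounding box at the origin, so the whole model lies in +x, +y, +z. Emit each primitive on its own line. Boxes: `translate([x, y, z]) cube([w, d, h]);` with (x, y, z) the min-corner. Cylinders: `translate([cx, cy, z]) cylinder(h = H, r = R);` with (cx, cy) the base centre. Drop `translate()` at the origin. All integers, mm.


translate([89, 89, 0]) cylinder(h = 23, r = 89);
translate([89, 89, 23]) cylinder(h = 299, r = 31);
translate([89, 89, 322]) cylinder(h = 23, r = 89);


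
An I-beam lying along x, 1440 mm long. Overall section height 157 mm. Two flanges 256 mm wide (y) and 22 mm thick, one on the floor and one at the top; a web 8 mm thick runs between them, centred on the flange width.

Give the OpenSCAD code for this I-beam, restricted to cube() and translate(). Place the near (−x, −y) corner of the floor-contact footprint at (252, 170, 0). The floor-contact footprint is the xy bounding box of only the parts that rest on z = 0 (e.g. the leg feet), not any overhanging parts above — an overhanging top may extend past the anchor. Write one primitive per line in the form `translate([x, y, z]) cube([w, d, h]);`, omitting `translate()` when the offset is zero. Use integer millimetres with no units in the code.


translate([252, 170, 0]) cube([1440, 256, 22]);
translate([252, 294, 22]) cube([1440, 8, 113]);
translate([252, 170, 135]) cube([1440, 256, 22]);


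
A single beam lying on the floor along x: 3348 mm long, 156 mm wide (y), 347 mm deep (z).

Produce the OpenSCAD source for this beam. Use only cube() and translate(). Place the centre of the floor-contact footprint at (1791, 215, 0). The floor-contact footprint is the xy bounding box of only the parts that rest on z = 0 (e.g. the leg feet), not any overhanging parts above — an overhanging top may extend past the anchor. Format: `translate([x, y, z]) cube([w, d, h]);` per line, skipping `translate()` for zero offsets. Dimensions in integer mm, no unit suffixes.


translate([117, 137, 0]) cube([3348, 156, 347]);


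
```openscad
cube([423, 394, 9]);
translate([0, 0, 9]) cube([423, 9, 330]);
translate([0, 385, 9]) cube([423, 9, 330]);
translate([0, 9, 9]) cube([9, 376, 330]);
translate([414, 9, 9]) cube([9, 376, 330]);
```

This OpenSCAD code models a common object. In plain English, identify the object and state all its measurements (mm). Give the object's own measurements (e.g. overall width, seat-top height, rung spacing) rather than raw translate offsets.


An open-topped rectangular box: outside dimensions 423×394×339 mm, with a uniform wall and base thickness of 9 mm. The base is a full 423×394 slab on the floor; four walls sit on top of the base. The front and back walls (the −y and +y sides) span the full width; the two side walls fit between them.
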